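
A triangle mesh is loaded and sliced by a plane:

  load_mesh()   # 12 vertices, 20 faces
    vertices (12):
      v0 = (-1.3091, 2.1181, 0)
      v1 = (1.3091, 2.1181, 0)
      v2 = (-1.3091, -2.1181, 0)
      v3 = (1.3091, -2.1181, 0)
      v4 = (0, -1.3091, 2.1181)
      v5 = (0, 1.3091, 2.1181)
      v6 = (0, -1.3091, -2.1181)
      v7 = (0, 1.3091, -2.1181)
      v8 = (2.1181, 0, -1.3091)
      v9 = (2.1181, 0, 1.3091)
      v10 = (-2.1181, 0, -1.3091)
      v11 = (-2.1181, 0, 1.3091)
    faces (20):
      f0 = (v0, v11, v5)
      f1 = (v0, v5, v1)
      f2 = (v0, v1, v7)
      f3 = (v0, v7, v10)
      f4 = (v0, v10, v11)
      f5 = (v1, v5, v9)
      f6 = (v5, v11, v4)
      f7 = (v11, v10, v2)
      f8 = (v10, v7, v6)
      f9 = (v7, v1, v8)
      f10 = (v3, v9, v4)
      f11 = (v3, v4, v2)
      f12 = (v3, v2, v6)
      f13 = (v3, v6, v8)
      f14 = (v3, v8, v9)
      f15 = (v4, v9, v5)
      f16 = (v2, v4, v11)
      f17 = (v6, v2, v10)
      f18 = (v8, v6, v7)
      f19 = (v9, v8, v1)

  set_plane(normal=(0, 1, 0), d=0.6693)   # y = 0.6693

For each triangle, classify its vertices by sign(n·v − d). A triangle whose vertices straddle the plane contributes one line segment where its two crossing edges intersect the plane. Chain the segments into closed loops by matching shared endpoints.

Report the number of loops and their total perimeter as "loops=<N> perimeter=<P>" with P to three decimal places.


loops=1 perimeter=12.694

Straddling triangles (10 of 20):
  (v0,v11,v5) [+-+] → (-1.86246, 0.6693, 0.895437)–(-1.03518, 0.6693, 1.72272)  len=1.1699
  (v0,v7,v10) [++-] → (-1.03518, 0.6693, -1.72272)–(-1.86246, 0.6693, -0.895437)  len=1.1699
  (v0,v10,v11) [+--] → (-1.86246, 0.6693, -0.895437)–(-1.86246, 0.6693, 0.895437)  len=1.7909
  (v1,v5,v9) [++-] → (1.03518, 0.6693, 1.72272)–(1.86246, 0.6693, 0.895437)  len=1.1699
  (v5,v11,v4) [+--] → (-1.03518, 0.6693, 1.72272)–(0, 0.6693, 2.1181)  len=1.1081
  (v10,v7,v6) [-+-] → (-1.03518, 0.6693, -1.72272)–(0, 0.6693, -2.1181)  len=1.1081
  (v7,v1,v8) [++-] → (1.86246, 0.6693, -0.895437)–(1.03518, 0.6693, -1.72272)  len=1.1699
  (v4,v9,v5) [--+] → (1.03518, 0.6693, 1.72272)–(0, 0.6693, 2.1181)  len=1.1081
  (v8,v6,v7) [--+] → (0, 0.6693, -2.1181)–(1.03518, 0.6693, -1.72272)  len=1.1081
  (v9,v8,v1) [--+] → (1.86246, 0.6693, -0.895437)–(1.86246, 0.6693, 0.895437)  len=1.7909

Chained into 1 loop(s):
  loop 1: 10 segments, perimeter = 12.6940
Total perimeter = 12.694


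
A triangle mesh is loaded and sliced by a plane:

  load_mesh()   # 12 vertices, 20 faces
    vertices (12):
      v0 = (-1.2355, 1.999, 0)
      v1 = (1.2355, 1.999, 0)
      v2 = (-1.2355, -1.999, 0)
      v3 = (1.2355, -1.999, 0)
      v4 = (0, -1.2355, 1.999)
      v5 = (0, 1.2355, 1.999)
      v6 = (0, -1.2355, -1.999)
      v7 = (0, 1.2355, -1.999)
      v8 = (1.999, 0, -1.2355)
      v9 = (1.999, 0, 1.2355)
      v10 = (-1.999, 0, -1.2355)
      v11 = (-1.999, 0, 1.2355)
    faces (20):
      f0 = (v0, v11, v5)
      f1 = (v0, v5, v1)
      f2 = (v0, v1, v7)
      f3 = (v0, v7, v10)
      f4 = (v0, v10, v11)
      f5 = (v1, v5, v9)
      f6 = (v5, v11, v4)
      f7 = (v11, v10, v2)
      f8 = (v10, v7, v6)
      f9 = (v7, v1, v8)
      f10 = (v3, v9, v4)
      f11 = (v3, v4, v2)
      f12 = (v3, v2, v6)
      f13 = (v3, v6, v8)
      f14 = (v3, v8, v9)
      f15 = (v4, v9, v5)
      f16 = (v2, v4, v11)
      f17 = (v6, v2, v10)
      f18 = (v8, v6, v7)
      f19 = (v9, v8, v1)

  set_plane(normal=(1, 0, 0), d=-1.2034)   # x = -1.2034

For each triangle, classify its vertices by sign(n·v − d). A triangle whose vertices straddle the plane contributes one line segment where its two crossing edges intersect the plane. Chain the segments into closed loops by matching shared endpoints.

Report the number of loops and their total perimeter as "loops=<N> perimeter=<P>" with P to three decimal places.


loops=1 perimeter=10.604

Straddling triangles (10 of 20):
  (v0,v11,v5) [--+] → (-1.2034, 0.491728, 1.53937)–(-1.2034, 1.97916, 0.0519368)  len=2.1036
  (v0,v5,v1) [-++] → (-1.2034, 1.97916, 0.0519368)–(-1.2034, 1.999, 0)  len=0.0556
  (v0,v1,v7) [-++] → (-1.2034, 1.999, 0)–(-1.2034, 1.97916, -0.0519368)  len=0.0556
  (v0,v7,v10) [-+-] → (-1.2034, 1.97916, -0.0519368)–(-1.2034, 0.491728, -1.53937)  len=2.1036
  (v5,v11,v4) [+-+] → (-1.2034, 0.491728, 1.53937)–(-1.2034, -0.491728, 1.53937)  len=0.9835
  (v10,v7,v6) [-++] → (-1.2034, 0.491728, -1.53937)–(-1.2034, -0.491728, -1.53937)  len=0.9835
  (v3,v4,v2) [++-] → (-1.2034, -1.97916, 0.0519368)–(-1.2034, -1.999, 0)  len=0.0556
  (v3,v2,v6) [+-+] → (-1.2034, -1.999, 0)–(-1.2034, -1.97916, -0.0519368)  len=0.0556
  (v2,v4,v11) [-+-] → (-1.2034, -1.97916, 0.0519368)–(-1.2034, -0.491728, 1.53937)  len=2.1036
  (v6,v2,v10) [+--] → (-1.2034, -1.97916, -0.0519368)–(-1.2034, -0.491728, -1.53937)  len=2.1036

Chained into 1 loop(s):
  loop 1: 10 segments, perimeter = 10.6035
Total perimeter = 10.604


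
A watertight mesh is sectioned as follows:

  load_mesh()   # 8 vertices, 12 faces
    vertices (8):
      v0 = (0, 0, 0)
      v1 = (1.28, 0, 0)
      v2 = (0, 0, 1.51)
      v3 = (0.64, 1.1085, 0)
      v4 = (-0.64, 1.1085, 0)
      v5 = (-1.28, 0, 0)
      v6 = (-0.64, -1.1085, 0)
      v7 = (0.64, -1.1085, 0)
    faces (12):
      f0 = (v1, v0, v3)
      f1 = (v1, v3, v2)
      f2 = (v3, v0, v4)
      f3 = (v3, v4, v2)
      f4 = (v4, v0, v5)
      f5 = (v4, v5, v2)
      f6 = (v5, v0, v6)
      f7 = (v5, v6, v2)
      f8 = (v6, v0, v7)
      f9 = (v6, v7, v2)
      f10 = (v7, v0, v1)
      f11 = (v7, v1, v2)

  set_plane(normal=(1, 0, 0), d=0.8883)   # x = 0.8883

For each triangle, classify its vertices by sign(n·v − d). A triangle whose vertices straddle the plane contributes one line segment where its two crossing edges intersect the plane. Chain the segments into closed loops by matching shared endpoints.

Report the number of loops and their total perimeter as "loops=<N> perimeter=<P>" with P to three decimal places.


loops=1 perimeter=2.999

Straddling triangles (4 of 12):
  (v1,v0,v3) [+--] → (0.8883, 0, 0)–(0.8883, 0.678437, 0)  len=0.6784
  (v1,v3,v2) [+--] → (0.8883, 0.678437, 0)–(0.8883, 0, 0.462084)  len=0.8209
  (v7,v0,v1) [--+] → (0.8883, 0, 0)–(0.8883, -0.678437, 0)  len=0.6784
  (v7,v1,v2) [-+-] → (0.8883, -0.678437, 0)–(0.8883, 0, 0.462084)  len=0.8209

Chained into 1 loop(s):
  loop 1: 4 segments, perimeter = 2.9986
Total perimeter = 2.999


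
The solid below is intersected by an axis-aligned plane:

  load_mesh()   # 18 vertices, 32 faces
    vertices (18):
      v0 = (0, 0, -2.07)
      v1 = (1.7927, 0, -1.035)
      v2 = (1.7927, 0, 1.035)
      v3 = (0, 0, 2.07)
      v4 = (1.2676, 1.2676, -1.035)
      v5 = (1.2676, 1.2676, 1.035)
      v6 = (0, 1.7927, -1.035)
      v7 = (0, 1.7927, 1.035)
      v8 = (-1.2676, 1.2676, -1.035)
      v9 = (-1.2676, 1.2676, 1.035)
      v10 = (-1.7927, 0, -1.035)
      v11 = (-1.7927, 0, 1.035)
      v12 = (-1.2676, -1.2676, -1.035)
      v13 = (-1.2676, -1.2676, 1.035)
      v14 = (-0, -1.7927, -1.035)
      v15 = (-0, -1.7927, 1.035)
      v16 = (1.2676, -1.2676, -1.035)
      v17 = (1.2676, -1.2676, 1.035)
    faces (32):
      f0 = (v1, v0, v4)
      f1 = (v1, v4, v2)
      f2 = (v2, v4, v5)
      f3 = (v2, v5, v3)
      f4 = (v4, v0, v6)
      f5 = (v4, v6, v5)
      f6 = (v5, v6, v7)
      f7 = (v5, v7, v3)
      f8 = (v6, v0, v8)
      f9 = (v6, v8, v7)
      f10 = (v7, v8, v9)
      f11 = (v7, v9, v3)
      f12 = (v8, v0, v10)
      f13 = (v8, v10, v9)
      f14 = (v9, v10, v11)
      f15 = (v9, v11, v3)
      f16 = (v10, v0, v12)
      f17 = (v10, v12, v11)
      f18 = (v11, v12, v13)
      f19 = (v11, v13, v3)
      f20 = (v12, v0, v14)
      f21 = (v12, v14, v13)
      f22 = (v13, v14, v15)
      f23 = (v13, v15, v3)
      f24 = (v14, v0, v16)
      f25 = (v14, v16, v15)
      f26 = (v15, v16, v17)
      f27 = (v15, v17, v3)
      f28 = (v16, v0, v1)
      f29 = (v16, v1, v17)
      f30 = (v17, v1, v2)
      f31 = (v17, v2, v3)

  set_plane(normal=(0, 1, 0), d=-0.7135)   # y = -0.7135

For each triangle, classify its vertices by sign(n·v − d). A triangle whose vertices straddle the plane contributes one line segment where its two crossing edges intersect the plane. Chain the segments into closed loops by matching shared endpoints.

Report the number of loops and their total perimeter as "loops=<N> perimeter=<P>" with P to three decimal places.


Straddling triangles (12 of 32):
  (v10,v0,v12) [++-] → (-0.7135, -0.7135, -1.48742)–(-1.49713, -0.7135, -1.035)  len=0.9049
  (v10,v12,v11) [+-+] → (-1.49713, -0.7135, -1.035)–(-1.49713, -0.7135, -0.130151)  len=0.9048
  (v11,v12,v13) [+--] → (-1.49713, -0.7135, -0.130151)–(-1.49713, -0.7135, 1.035)  len=1.1652
  (v11,v13,v3) [+-+] → (-1.49713, -0.7135, 1.035)–(-0.7135, -0.7135, 1.48742)  len=0.9049
  (v12,v0,v14) [-+-] → (-0.7135, -0.7135, -1.48742)–(0, -0.7135, -1.65807)  len=0.7336
  (v13,v15,v3) [--+] → (0, -0.7135, 1.65807)–(-0.7135, -0.7135, 1.48742)  len=0.7336
  (v14,v0,v16) [-+-] → (0, -0.7135, -1.65807)–(0.7135, -0.7135, -1.48742)  len=0.7336
  (v15,v17,v3) [--+] → (0.7135, -0.7135, 1.48742)–(0, -0.7135, 1.65807)  len=0.7336
  (v16,v0,v1) [-++] → (0.7135, -0.7135, -1.48742)–(1.49713, -0.7135, -1.035)  len=0.9049
  (v16,v1,v17) [-+-] → (1.49713, -0.7135, -1.035)–(1.49713, -0.7135, 0.130151)  len=1.1652
  (v17,v1,v2) [-++] → (1.49713, -0.7135, 0.130151)–(1.49713, -0.7135, 1.035)  len=0.9048
  (v17,v2,v3) [-++] → (1.49713, -0.7135, 1.035)–(0.7135, -0.7135, 1.48742)  len=0.9049

Chained into 1 loop(s):
  loop 1: 12 segments, perimeter = 10.6939
Total perimeter = 10.694

loops=1 perimeter=10.694


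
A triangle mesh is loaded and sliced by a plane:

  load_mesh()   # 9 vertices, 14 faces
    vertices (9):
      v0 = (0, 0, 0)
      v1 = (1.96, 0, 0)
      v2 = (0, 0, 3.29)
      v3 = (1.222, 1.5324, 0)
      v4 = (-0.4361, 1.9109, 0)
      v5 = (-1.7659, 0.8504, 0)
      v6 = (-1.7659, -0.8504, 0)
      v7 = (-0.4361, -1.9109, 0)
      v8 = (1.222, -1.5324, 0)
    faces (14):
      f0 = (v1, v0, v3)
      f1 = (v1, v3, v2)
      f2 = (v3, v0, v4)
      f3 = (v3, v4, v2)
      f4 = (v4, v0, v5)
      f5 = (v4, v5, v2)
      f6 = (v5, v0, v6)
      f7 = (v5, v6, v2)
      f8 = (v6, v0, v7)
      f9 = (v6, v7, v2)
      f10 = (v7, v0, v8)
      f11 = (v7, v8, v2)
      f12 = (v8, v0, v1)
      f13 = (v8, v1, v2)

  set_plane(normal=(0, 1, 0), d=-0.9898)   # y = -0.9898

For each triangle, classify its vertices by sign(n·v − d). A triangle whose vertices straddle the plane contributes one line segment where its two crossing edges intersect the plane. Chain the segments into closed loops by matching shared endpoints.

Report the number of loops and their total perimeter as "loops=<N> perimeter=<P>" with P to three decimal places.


loops=1 perimeter=7.622

Straddling triangles (6 of 14):
  (v6,v0,v7) [++-] → (-0.225889, -0.9898, 0)–(-1.5911, -0.9898, 0)  len=1.3652
  (v6,v7,v2) [+-+] → (-1.5911, -0.9898, 0)–(-0.225889, -0.9898, 1.58586)  len=2.0925
  (v7,v0,v8) [-+-] → (-0.225889, -0.9898, 0)–(0.789308, -0.9898, 0)  len=1.0152
  (v7,v8,v2) [--+] → (0.789308, -0.9898, 1.16494)–(-0.225889, -0.9898, 1.58586)  len=1.0990
  (v8,v0,v1) [-++] → (0.789308, -0.9898, 0)–(1.48331, -0.9898, 0)  len=0.6940
  (v8,v1,v2) [-++] → (1.48331, -0.9898, 0)–(0.789308, -0.9898, 1.16494)  len=1.3560

Chained into 1 loop(s):
  loop 1: 6 segments, perimeter = 7.6220
Total perimeter = 7.622


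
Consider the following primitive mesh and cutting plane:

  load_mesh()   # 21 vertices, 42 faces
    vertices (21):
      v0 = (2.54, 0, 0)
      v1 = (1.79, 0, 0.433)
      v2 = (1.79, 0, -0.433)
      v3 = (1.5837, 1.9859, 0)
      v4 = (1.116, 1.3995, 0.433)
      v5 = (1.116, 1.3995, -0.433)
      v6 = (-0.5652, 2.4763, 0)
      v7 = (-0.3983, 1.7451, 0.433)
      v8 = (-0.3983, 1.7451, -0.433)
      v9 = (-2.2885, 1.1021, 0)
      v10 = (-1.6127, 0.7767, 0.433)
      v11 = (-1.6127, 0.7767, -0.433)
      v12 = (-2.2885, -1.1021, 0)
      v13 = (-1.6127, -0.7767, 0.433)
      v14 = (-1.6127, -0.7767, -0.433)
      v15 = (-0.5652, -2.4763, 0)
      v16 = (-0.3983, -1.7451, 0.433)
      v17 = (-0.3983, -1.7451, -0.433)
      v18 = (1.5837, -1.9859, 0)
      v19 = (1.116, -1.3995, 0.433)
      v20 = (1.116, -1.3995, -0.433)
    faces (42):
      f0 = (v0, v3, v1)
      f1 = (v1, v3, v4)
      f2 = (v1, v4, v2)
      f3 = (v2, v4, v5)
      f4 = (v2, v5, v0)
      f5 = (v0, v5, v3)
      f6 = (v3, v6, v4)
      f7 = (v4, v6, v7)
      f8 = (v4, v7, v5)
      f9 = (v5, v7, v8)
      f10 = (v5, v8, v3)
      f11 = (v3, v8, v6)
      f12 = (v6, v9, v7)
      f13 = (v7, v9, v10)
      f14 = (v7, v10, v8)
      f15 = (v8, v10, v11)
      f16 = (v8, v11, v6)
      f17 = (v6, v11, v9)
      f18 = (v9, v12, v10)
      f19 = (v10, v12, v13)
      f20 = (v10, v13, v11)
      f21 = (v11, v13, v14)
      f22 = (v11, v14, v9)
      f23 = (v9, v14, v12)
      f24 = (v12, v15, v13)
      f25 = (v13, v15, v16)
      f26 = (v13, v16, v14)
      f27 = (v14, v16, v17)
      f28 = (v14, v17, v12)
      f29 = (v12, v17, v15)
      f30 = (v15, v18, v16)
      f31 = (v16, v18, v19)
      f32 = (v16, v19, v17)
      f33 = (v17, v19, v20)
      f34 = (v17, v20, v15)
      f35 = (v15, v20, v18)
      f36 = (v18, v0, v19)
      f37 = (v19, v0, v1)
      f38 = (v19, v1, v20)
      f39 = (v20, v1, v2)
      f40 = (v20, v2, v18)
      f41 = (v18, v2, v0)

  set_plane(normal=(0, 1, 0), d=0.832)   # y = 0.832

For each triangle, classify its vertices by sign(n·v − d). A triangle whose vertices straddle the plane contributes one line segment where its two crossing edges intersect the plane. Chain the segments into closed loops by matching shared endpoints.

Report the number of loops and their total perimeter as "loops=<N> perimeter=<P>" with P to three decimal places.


Straddling triangles (14 of 42):
  (v0,v3,v1) [-+-] → (2.13935, 0.832, 0)–(1.70357, 0.832, 0.251593)  len=0.5032
  (v1,v3,v4) [-++] → (1.70357, 0.832, 0.251593)–(1.38931, 0.832, 0.433)  len=0.3629
  (v1,v4,v2) [-+-] → (1.38931, 0.832, 0.433)–(1.38931, 0.832, 0.0818353)  len=0.3512
  (v2,v4,v5) [-++] → (1.38931, 0.832, 0.0818353)–(1.38931, 0.832, -0.433)  len=0.5148
  (v2,v5,v0) [-+-] → (1.38931, 0.832, -0.433)–(1.69343, 0.832, -0.257418)  len=0.3512
  (v0,v5,v3) [-++] → (1.69343, 0.832, -0.257418)–(2.13935, 0.832, 0)  len=0.5149
  (v7,v9,v10) [++-] → (-1.72755, 0.832, 0.359414)–(-1.54335, 0.832, 0.433)  len=0.1984
  (v7,v10,v8) [+-+] → (-1.54335, 0.832, 0.433)–(-1.54335, 0.832, 0.383548)  len=0.0495
  (v8,v10,v11) [+--] → (-1.54335, 0.832, 0.383548)–(-1.54335, 0.832, -0.433)  len=0.8165
  (v8,v11,v6) [+-+] → (-1.54335, 0.832, -0.433)–(-1.57862, 0.832, -0.418911)  len=0.0380
  (v6,v11,v9) [+-+] → (-1.57862, 0.832, -0.418911)–(-1.72755, 0.832, -0.359414)  len=0.1604
  (v9,v12,v10) [+--] → (-2.2885, 0.832, 0)–(-1.72755, 0.832, 0.359414)  len=0.6662
  (v11,v14,v9) [--+] → (-2.19135, 0.832, -0.0622489)–(-1.72755, 0.832, -0.359414)  len=0.5508
  (v9,v14,v12) [+--] → (-2.19135, 0.832, -0.0622489)–(-2.2885, 0.832, 0)  len=0.1154

Chained into 2 loop(s):
  loop 1: 6 segments, perimeter = 2.5981
  loop 2: 8 segments, perimeter = 2.5951
Total perimeter = 5.193

loops=2 perimeter=5.193


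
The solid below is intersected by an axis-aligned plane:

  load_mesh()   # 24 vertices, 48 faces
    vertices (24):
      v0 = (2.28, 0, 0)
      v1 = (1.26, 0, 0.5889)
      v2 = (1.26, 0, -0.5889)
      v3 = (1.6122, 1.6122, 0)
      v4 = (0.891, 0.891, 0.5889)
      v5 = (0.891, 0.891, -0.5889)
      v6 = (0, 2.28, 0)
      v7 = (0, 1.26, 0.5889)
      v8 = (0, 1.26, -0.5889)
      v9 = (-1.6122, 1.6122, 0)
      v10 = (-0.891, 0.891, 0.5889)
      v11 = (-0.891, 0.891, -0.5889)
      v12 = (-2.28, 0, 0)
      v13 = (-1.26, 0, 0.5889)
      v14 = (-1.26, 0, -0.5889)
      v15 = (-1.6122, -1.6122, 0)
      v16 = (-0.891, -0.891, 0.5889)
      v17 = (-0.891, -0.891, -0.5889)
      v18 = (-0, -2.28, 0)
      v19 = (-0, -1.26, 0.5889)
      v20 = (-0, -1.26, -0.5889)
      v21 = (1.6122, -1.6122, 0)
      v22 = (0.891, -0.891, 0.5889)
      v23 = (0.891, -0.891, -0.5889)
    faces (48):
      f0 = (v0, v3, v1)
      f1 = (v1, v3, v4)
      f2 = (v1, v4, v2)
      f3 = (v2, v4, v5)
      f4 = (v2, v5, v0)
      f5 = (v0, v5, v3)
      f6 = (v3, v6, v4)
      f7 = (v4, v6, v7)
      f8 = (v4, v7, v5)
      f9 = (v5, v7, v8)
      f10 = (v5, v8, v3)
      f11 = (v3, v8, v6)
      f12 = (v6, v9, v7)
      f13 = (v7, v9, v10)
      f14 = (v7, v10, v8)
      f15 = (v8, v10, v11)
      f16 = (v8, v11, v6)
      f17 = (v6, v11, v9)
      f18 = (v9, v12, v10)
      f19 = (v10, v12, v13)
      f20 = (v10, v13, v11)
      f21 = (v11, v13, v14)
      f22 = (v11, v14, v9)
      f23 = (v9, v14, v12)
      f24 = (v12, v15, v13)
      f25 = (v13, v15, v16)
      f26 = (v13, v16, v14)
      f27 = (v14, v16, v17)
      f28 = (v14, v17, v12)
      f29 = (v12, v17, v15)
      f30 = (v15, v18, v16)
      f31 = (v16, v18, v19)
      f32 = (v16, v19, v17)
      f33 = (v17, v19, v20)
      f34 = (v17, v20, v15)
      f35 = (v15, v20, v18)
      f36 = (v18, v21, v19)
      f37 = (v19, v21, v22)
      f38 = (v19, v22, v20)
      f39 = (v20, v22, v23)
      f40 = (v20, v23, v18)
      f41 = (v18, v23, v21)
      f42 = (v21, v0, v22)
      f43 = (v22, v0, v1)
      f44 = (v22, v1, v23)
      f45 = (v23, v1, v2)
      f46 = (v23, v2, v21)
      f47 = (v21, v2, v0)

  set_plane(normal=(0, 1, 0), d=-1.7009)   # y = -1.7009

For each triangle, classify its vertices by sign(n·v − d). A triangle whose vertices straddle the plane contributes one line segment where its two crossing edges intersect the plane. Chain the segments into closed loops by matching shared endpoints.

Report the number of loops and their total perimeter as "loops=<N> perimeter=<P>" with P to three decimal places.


loops=1 perimeter=5.750

Straddling triangles (6 of 48):
  (v15,v18,v16) [+-+] → (-1.39806, -1.7009, 0)–(-0.371475, -1.7009, 0.245523)  len=1.0555
  (v16,v18,v19) [+-+] → (-0.371475, -1.7009, 0.245523)–(0, -1.7009, 0.334345)  len=0.3819
  (v15,v20,v18) [++-] → (0, -1.7009, -0.334345)–(-1.39806, -1.7009, 0)  len=1.4375
  (v18,v21,v19) [-++] → (1.39806, -1.7009, 0)–(0, -1.7009, 0.334345)  len=1.4375
  (v20,v23,v18) [++-] → (0.371475, -1.7009, -0.245523)–(0, -1.7009, -0.334345)  len=0.3819
  (v18,v23,v21) [-++] → (0.371475, -1.7009, -0.245523)–(1.39806, -1.7009, 0)  len=1.0555

Chained into 1 loop(s):
  loop 1: 6 segments, perimeter = 5.7499
Total perimeter = 5.750


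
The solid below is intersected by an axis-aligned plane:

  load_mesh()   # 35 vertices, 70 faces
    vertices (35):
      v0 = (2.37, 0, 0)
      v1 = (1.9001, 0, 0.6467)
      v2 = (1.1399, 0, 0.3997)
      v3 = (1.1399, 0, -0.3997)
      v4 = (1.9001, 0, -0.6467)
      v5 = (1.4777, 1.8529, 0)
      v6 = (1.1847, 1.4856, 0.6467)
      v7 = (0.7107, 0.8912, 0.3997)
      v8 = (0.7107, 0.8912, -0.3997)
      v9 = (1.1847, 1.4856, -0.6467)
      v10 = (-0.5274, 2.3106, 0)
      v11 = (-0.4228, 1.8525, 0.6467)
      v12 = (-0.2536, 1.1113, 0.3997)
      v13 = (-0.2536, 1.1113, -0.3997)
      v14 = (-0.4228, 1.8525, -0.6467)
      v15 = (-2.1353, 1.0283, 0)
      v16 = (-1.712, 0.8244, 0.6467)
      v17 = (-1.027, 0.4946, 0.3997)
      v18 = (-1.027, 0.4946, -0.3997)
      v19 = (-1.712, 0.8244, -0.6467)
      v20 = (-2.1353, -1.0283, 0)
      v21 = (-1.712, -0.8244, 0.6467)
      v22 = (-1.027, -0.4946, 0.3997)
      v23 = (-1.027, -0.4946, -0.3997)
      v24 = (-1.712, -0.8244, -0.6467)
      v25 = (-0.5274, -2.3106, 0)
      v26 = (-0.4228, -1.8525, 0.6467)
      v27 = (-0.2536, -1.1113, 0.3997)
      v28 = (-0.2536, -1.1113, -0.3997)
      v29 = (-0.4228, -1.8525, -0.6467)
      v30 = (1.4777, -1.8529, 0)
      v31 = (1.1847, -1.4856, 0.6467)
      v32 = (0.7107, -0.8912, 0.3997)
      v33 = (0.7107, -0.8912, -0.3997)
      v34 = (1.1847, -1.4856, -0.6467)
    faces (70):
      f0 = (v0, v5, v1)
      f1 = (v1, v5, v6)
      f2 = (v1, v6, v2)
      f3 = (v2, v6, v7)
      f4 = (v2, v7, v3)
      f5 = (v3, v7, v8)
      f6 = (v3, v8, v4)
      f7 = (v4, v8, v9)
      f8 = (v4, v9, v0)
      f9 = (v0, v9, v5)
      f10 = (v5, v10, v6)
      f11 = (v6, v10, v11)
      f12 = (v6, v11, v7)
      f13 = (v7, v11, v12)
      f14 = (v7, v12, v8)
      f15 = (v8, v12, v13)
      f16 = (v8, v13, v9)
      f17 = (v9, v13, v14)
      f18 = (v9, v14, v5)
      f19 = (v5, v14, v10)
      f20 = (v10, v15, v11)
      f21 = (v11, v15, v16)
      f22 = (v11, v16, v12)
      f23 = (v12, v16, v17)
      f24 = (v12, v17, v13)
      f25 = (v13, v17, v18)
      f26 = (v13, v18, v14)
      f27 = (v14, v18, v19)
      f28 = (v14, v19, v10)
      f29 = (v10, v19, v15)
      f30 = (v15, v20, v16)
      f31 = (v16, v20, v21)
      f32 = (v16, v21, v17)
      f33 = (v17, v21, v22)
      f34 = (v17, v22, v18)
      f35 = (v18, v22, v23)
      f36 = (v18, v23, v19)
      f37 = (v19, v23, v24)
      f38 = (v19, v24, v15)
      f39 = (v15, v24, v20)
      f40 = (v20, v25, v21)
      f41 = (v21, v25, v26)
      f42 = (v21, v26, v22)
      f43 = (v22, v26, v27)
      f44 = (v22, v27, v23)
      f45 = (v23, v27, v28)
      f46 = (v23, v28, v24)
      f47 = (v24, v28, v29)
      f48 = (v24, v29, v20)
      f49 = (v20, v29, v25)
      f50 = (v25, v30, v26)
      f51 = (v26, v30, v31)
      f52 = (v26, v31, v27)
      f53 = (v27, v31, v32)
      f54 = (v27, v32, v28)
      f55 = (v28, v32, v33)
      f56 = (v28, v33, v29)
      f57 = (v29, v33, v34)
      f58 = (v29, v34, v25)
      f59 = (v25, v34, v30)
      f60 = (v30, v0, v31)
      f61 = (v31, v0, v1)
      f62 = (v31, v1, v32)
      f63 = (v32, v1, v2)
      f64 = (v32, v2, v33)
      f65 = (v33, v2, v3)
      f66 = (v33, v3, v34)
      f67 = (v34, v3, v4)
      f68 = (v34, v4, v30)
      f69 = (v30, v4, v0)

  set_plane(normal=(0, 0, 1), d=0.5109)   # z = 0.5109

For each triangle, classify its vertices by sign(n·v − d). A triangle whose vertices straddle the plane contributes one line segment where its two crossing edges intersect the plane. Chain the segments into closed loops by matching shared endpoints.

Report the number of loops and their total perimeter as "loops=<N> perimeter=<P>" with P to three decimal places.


loops=2 perimeter=21.145

Straddling triangles (28 of 70):
  (v0,v5,v1) [--+] → (1.8114, 0.389089, 0.5109)–(1.99877, 0, 0.5109)  len=0.4319
  (v1,v5,v6) [+-+] → (1.8114, 0.389089, 0.5109)–(1.24623, 1.56273, 0.5109)  len=1.3026
  (v1,v6,v2) [++-] → (1.16007, 0.668821, 0.5109)–(1.48214, 0, 0.5109)  len=0.7423
  (v2,v6,v7) [-+-] → (1.16007, 0.668821, 0.5109)–(0.924096, 1.1588, 0.5109)  len=0.5438
  (v5,v10,v6) [--+] → (0.825178, 1.65884, 0.5109)–(1.24623, 1.56273, 0.5109)  len=0.4319
  (v6,v10,v11) [+-+] → (0.825178, 1.65884, 0.5109)–(-0.444765, 1.9487, 0.5109)  len=1.3026
  (v6,v11,v7) [++-] → (0.200396, 1.32398, 0.5109)–(0.924096, 1.1588, 0.5109)  len=0.7423
  (v7,v11,v12) [-+-] → (0.200396, 1.32398, 0.5109)–(-0.329774, 1.44499, 0.5109)  len=0.5438
  (v10,v15,v11) [--+] → (-0.782406, 1.67943, 0.5109)–(-0.444765, 1.9487, 0.5109)  len=0.4319
  (v11,v15,v16) [+-+] → (-0.782406, 1.67943, 0.5109)–(-1.80089, 0.867217, 0.5109)  len=1.3027
  (v11,v16,v12) [++-] → (-0.910175, 0.982137, 0.5109)–(-0.329774, 1.44499, 0.5109)  len=0.7424
  (v12,v16,v17) [-+-] → (-0.910175, 0.982137, 0.5109)–(-1.33539, 0.643077, 0.5109)  len=0.5438
  (v15,v20,v16) [--+] → (-1.80089, 0.435353, 0.5109)–(-1.80089, 0.867217, 0.5109)  len=0.4319
  (v16,v20,v21) [+-+] → (-1.80089, 0.435353, 0.5109)–(-1.80089, -0.867217, 0.5109)  len=1.3026
  (v16,v21,v17) [++-] → (-1.33539, -0.099217, 0.5109)–(-1.33539, 0.643077, 0.5109)  len=0.7423
  (v17,v21,v22) [-+-] → (-1.33539, -0.099217, 0.5109)–(-1.33539, -0.643077, 0.5109)  len=0.5439
  (v20,v25,v21) [--+] → (-1.46325, -1.13649, 0.5109)–(-1.80089, -0.867217, 0.5109)  len=0.4319
  (v21,v25,v26) [+-+] → (-1.46325, -1.13649, 0.5109)–(-0.444765, -1.9487, 0.5109)  len=1.3027
  (v21,v26,v22) [++-] → (-0.754988, -1.10593, 0.5109)–(-1.33539, -0.643077, 0.5109)  len=0.7424
  (v22,v26,v27) [-+-] → (-0.754988, -1.10593, 0.5109)–(-0.329774, -1.44499, 0.5109)  len=0.5438
  (v25,v30,v26) [--+] → (-0.0237156, -1.85258, 0.5109)–(-0.444765, -1.9487, 0.5109)  len=0.4319
  (v26,v30,v31) [+-+] → (-0.0237156, -1.85258, 0.5109)–(1.24623, -1.56273, 0.5109)  len=1.3026
  (v26,v31,v27) [++-] → (0.393926, -1.27981, 0.5109)–(-0.329774, -1.44499, 0.5109)  len=0.7423
  (v27,v31,v32) [-+-] → (0.393926, -1.27981, 0.5109)–(0.924096, -1.1588, 0.5109)  len=0.5438
  (v30,v0,v31) [--+] → (1.4336, -1.17364, 0.5109)–(1.24623, -1.56273, 0.5109)  len=0.4319
  (v31,v0,v1) [+-+] → (1.4336, -1.17364, 0.5109)–(1.99877, 0, 0.5109)  len=1.3026
  (v31,v1,v32) [++-] → (1.24617, -0.48998, 0.5109)–(0.924096, -1.1588, 0.5109)  len=0.7423
  (v32,v1,v2) [-+-] → (1.24617, -0.48998, 0.5109)–(1.48214, 0, 0.5109)  len=0.5438

Chained into 2 loop(s):
  loop 1: 14 segments, perimeter = 12.1415
  loop 2: 14 segments, perimeter = 9.0031
Total perimeter = 21.145


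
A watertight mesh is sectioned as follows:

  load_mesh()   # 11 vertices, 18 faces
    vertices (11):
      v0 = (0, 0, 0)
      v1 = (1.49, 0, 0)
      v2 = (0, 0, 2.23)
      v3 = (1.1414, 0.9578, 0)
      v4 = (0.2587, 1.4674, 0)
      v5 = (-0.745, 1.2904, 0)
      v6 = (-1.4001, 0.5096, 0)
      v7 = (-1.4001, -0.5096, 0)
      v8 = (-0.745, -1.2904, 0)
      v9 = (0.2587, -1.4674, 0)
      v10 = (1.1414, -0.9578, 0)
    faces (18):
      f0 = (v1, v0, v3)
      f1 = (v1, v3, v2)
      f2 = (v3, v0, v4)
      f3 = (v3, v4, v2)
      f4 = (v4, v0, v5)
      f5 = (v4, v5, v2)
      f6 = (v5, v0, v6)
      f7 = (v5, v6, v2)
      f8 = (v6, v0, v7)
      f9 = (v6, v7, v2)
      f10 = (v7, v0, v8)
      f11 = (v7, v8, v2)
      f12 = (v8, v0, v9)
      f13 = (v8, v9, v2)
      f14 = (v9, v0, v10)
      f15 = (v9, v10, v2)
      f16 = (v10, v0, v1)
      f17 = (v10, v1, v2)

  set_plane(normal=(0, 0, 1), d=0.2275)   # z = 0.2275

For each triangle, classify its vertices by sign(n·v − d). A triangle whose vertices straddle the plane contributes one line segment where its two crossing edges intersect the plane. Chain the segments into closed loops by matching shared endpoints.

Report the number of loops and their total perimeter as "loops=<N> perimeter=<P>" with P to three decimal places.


loops=1 perimeter=8.237

Straddling triangles (9 of 18):
  (v1,v3,v2) [--+] → (1.02496, 0.860087, 0.2275)–(1.33799, 0, 0.2275)  len=0.9153
  (v3,v4,v2) [--+] → (0.232308, 1.3177, 0.2275)–(1.02496, 0.860087, 0.2275)  len=0.9153
  (v4,v5,v2) [--+] → (-0.668997, 1.15876, 0.2275)–(0.232308, 1.3177, 0.2275)  len=0.9152
  (v5,v6,v2) [--+] → (-1.25726, 0.457612, 0.2275)–(-0.668997, 1.15876, 0.2275)  len=0.9152
  (v6,v7,v2) [--+] → (-1.25726, -0.457612, 0.2275)–(-1.25726, 0.457612, 0.2275)  len=0.9152
  (v7,v8,v2) [--+] → (-0.668997, -1.15876, 0.2275)–(-1.25726, -0.457612, 0.2275)  len=0.9152
  (v8,v9,v2) [--+] → (0.232308, -1.3177, 0.2275)–(-0.668997, -1.15876, 0.2275)  len=0.9152
  (v9,v10,v2) [--+] → (1.02496, -0.860087, 0.2275)–(0.232308, -1.3177, 0.2275)  len=0.9153
  (v10,v1,v2) [--+] → (1.33799, 0, 0.2275)–(1.02496, -0.860087, 0.2275)  len=0.9153

Chained into 1 loop(s):
  loop 1: 9 segments, perimeter = 8.2372
Total perimeter = 8.237


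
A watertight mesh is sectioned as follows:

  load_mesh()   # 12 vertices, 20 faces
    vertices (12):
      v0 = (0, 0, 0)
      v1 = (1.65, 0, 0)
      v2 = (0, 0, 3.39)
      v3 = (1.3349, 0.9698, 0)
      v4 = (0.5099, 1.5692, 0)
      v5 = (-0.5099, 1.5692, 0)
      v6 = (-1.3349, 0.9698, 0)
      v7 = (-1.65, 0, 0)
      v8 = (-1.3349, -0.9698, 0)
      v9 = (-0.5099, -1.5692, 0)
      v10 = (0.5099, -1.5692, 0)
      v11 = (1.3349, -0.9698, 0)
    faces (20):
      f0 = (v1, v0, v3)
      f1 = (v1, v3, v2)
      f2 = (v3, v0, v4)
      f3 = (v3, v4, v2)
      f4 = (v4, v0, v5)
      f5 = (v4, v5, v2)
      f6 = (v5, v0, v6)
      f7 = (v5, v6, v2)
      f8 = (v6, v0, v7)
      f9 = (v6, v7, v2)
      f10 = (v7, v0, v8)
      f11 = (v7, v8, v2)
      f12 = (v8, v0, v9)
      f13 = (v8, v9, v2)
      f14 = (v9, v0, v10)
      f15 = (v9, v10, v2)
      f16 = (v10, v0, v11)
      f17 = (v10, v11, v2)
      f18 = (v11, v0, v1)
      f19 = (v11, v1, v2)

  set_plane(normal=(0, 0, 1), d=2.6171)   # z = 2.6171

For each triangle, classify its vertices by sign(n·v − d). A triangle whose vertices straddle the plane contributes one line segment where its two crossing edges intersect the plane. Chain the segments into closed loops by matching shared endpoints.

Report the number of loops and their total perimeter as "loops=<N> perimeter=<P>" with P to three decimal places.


loops=1 perimeter=2.325

Straddling triangles (10 of 20):
  (v1,v3,v2) [--+] → (0.304349, 0.221109, 2.6171)–(0.37619, 0, 2.6171)  len=0.2325
  (v3,v4,v2) [--+] → (0.116254, 0.357768, 2.6171)–(0.304349, 0.221109, 2.6171)  len=0.2325
  (v4,v5,v2) [--+] → (-0.116254, 0.357768, 2.6171)–(0.116254, 0.357768, 2.6171)  len=0.2325
  (v5,v6,v2) [--+] → (-0.304349, 0.221109, 2.6171)–(-0.116254, 0.357768, 2.6171)  len=0.2325
  (v6,v7,v2) [--+] → (-0.37619, 0, 2.6171)–(-0.304349, 0.221109, 2.6171)  len=0.2325
  (v7,v8,v2) [--+] → (-0.304349, -0.221109, 2.6171)–(-0.37619, 0, 2.6171)  len=0.2325
  (v8,v9,v2) [--+] → (-0.116254, -0.357768, 2.6171)–(-0.304349, -0.221109, 2.6171)  len=0.2325
  (v9,v10,v2) [--+] → (0.116254, -0.357768, 2.6171)–(-0.116254, -0.357768, 2.6171)  len=0.2325
  (v10,v11,v2) [--+] → (0.304349, -0.221109, 2.6171)–(0.116254, -0.357768, 2.6171)  len=0.2325
  (v11,v1,v2) [--+] → (0.37619, 0, 2.6171)–(0.304349, -0.221109, 2.6171)  len=0.2325

Chained into 1 loop(s):
  loop 1: 10 segments, perimeter = 2.3250
Total perimeter = 2.325


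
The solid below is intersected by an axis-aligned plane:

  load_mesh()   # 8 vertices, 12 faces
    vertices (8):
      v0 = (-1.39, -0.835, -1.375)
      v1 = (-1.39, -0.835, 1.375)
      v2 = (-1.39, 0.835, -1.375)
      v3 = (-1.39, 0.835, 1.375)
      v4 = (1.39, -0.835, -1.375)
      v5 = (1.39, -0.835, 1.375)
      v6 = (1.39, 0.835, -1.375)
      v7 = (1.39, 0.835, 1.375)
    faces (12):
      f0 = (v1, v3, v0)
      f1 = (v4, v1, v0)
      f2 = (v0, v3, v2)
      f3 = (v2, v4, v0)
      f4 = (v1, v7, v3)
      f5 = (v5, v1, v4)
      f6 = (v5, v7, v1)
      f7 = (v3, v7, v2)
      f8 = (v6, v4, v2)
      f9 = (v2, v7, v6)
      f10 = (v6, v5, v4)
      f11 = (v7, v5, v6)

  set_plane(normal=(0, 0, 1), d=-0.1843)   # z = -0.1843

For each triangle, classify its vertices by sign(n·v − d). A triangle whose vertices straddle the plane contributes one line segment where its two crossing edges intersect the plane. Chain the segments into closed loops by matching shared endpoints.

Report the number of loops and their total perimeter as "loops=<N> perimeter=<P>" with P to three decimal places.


Straddling triangles (8 of 12):
  (v1,v3,v0) [++-] → (-1.39, -0.11192, -0.1843)–(-1.39, -0.835, -0.1843)  len=0.7231
  (v4,v1,v0) [-+-] → (0.186311, -0.835, -0.1843)–(-1.39, -0.835, -0.1843)  len=1.5763
  (v0,v3,v2) [-+-] → (-1.39, -0.11192, -0.1843)–(-1.39, 0.835, -0.1843)  len=0.9469
  (v5,v1,v4) [++-] → (0.186311, -0.835, -0.1843)–(1.39, -0.835, -0.1843)  len=1.2037
  (v3,v7,v2) [++-] → (-0.186311, 0.835, -0.1843)–(-1.39, 0.835, -0.1843)  len=1.2037
  (v2,v7,v6) [-+-] → (-0.186311, 0.835, -0.1843)–(1.39, 0.835, -0.1843)  len=1.5763
  (v6,v5,v4) [-+-] → (1.39, 0.11192, -0.1843)–(1.39, -0.835, -0.1843)  len=0.9469
  (v7,v5,v6) [++-] → (1.39, 0.11192, -0.1843)–(1.39, 0.835, -0.1843)  len=0.7231

Chained into 1 loop(s):
  loop 1: 8 segments, perimeter = 8.9000
Total perimeter = 8.900

loops=1 perimeter=8.900


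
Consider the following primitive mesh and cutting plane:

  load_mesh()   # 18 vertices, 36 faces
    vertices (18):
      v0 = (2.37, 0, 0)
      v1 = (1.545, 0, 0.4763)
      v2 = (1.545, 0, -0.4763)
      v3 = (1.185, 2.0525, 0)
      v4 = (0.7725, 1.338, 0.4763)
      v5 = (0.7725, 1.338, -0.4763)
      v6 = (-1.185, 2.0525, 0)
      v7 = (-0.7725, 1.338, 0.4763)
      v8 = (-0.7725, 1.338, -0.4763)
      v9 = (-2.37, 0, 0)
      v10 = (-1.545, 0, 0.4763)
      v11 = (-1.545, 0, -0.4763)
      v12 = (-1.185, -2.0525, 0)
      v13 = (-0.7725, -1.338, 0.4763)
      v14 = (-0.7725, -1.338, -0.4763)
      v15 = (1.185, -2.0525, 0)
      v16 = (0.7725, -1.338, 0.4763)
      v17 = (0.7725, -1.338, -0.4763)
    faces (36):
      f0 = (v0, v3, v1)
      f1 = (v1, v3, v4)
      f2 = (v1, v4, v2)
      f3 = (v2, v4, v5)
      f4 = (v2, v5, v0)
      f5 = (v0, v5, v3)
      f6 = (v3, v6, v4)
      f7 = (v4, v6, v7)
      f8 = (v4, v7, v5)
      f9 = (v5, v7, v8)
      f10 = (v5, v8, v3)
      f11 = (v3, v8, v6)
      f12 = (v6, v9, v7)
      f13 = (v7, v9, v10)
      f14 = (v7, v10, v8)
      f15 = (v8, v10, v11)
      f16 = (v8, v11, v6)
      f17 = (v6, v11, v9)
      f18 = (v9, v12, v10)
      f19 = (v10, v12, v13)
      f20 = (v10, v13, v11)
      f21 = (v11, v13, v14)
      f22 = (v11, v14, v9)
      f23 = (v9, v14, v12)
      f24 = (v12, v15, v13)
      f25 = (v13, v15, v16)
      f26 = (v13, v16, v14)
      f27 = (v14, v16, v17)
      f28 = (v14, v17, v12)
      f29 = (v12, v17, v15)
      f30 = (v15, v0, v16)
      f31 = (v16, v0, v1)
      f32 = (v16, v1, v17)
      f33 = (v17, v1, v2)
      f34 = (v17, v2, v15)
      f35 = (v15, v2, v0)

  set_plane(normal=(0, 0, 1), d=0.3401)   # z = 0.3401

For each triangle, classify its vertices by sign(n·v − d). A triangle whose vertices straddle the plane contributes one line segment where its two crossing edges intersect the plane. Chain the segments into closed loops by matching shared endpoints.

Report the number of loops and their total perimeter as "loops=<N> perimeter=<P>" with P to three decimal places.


loops=2 perimeter=19.955

Straddling triangles (24 of 36):
  (v0,v3,v1) [--+] → (1.44206, 0.586921, 0.3401)–(1.78091, 0, 0.3401)  len=0.6777
  (v1,v3,v4) [+-+] → (1.44206, 0.586921, 0.3401)–(0.890456, 1.54231, 0.3401)  len=1.1032
  (v1,v4,v2) [++-] → (0.88295, 1.1467, 0.3401)–(1.545, 0, 0.3401)  len=1.3241
  (v2,v4,v5) [-+-] → (0.88295, 1.1467, 0.3401)–(0.7725, 1.338, 0.3401)  len=0.2209
  (v3,v6,v4) [--+] → (0.212745, 1.54231, 0.3401)–(0.890456, 1.54231, 0.3401)  len=0.6777
  (v4,v6,v7) [+-+] → (0.212745, 1.54231, 0.3401)–(-0.890456, 1.54231, 0.3401)  len=1.1032
  (v4,v7,v5) [++-] → (-0.5516, 1.338, 0.3401)–(0.7725, 1.338, 0.3401)  len=1.3241
  (v5,v7,v8) [-+-] → (-0.5516, 1.338, 0.3401)–(-0.7725, 1.338, 0.3401)  len=0.2209
  (v6,v9,v7) [--+] → (-1.22931, 0.955393, 0.3401)–(-0.890456, 1.54231, 0.3401)  len=0.6777
  (v7,v9,v10) [+-+] → (-1.22931, 0.955393, 0.3401)–(-1.78091, 0, 0.3401)  len=1.1032
  (v7,v10,v8) [++-] → (-1.43455, 0.191303, 0.3401)–(-0.7725, 1.338, 0.3401)  len=1.3241
  (v8,v10,v11) [-+-] → (-1.43455, 0.191303, 0.3401)–(-1.545, 0, 0.3401)  len=0.2209
  (v9,v12,v10) [--+] → (-1.44206, -0.586921, 0.3401)–(-1.78091, 0, 0.3401)  len=0.6777
  (v10,v12,v13) [+-+] → (-1.44206, -0.586921, 0.3401)–(-0.890456, -1.54231, 0.3401)  len=1.1032
  (v10,v13,v11) [++-] → (-0.88295, -1.1467, 0.3401)–(-1.545, 0, 0.3401)  len=1.3241
  (v11,v13,v14) [-+-] → (-0.88295, -1.1467, 0.3401)–(-0.7725, -1.338, 0.3401)  len=0.2209
  (v12,v15,v13) [--+] → (-0.212745, -1.54231, 0.3401)–(-0.890456, -1.54231, 0.3401)  len=0.6777
  (v13,v15,v16) [+-+] → (-0.212745, -1.54231, 0.3401)–(0.890456, -1.54231, 0.3401)  len=1.1032
  (v13,v16,v14) [++-] → (0.5516, -1.338, 0.3401)–(-0.7725, -1.338, 0.3401)  len=1.3241
  (v14,v16,v17) [-+-] → (0.5516, -1.338, 0.3401)–(0.7725, -1.338, 0.3401)  len=0.2209
  (v15,v0,v16) [--+] → (1.22931, -0.955393, 0.3401)–(0.890456, -1.54231, 0.3401)  len=0.6777
  (v16,v0,v1) [+-+] → (1.22931, -0.955393, 0.3401)–(1.78091, 0, 0.3401)  len=1.1032
  (v16,v1,v17) [++-] → (1.43455, -0.191303, 0.3401)–(0.7725, -1.338, 0.3401)  len=1.3241
  (v17,v1,v2) [-+-] → (1.43455, -0.191303, 0.3401)–(1.545, 0, 0.3401)  len=0.2209

Chained into 2 loop(s):
  loop 1: 12 segments, perimeter = 10.6855
  loop 2: 12 segments, perimeter = 9.2700
Total perimeter = 19.955


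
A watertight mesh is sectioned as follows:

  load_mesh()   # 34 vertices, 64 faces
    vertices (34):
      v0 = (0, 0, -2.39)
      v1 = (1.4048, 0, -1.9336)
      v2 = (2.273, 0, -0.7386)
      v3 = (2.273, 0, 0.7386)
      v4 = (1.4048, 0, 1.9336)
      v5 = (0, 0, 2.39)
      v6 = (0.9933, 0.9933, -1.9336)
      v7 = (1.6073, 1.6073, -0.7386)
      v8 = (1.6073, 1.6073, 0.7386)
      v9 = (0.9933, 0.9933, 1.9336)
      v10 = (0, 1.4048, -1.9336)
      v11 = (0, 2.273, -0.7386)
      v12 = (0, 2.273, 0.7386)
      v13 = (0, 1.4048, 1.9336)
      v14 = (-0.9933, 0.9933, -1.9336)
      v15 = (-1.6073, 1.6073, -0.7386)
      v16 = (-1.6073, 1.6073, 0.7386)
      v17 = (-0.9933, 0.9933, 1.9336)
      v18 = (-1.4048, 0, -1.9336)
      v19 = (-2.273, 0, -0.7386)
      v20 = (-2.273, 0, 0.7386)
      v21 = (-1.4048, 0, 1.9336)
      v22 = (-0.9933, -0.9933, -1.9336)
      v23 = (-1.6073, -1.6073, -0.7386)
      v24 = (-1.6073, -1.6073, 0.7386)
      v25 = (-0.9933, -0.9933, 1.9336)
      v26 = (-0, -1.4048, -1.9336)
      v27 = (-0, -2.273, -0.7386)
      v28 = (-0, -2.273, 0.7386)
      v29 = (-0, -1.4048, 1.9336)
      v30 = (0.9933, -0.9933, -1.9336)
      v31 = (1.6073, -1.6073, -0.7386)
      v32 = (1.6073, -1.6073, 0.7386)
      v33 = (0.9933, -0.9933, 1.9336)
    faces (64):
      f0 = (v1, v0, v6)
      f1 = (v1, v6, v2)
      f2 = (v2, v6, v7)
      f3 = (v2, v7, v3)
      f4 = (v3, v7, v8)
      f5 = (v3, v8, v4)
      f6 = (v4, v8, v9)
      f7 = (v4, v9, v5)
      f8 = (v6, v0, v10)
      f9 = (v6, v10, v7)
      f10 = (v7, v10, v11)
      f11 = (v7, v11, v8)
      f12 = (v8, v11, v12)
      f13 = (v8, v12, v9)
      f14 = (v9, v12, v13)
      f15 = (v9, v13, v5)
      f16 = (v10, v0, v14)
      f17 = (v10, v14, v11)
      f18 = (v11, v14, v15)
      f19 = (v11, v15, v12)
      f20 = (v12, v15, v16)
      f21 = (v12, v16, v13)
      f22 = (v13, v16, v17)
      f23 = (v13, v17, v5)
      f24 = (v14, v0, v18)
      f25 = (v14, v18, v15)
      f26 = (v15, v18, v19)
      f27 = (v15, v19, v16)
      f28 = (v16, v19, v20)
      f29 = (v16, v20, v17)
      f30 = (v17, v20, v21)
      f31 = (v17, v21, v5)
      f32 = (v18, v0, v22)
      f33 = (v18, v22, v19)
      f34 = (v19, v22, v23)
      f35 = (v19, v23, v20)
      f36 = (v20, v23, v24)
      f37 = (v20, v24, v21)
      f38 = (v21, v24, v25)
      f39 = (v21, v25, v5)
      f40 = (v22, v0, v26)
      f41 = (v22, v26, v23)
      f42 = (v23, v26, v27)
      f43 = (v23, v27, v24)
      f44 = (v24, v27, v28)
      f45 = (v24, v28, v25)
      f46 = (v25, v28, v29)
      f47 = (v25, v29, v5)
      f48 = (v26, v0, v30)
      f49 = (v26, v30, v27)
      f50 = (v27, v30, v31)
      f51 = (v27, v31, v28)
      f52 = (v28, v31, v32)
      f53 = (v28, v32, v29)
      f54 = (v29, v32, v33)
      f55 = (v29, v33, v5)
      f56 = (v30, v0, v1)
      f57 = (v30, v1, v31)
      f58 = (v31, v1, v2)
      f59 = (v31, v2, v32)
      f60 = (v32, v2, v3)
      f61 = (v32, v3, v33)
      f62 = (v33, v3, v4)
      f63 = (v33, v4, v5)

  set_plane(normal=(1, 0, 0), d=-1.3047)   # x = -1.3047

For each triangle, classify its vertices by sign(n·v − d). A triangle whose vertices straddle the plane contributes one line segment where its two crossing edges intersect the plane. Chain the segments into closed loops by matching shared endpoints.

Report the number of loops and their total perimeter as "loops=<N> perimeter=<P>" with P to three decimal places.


Straddling triangles (20 of 64):
  (v11,v14,v15) [++-] → (-1.3047, 1.3047, -1.32754)–(-1.3047, 1.73263, -0.7386)  len=0.7280
  (v11,v15,v12) [+-+] → (-1.3047, 1.73263, -0.7386)–(-1.3047, 1.73263, -0.460493)  len=0.2781
  (v12,v15,v16) [+--] → (-1.3047, 1.73263, -0.460493)–(-1.3047, 1.73263, 0.7386)  len=1.1991
  (v12,v16,v13) [+-+] → (-1.3047, 1.73263, 0.7386)–(-1.3047, 1.56918, 0.963578)  len=0.2781
  (v13,v16,v17) [+-+] → (-1.3047, 1.56918, 0.963578)–(-1.3047, 1.3047, 1.32754)  len=0.4499
  (v14,v0,v18) [++-] → (-1.3047, 0, -1.96612)–(-1.3047, 0.241627, -1.9336)  len=0.2438
  (v14,v18,v15) [+--] → (-1.3047, 0.241627, -1.9336)–(-1.3047, 1.3047, -1.32754)  len=1.2237
  (v16,v20,v17) [--+] → (-1.3047, 0.751592, 1.64281)–(-1.3047, 1.3047, 1.32754)  len=0.6367
  (v17,v20,v21) [+--] → (-1.3047, 0.751592, 1.64281)–(-1.3047, 0.241627, 1.9336)  len=0.5870
  (v17,v21,v5) [+-+] → (-1.3047, 0.241627, 1.9336)–(-1.3047, 0, 1.96612)  len=0.2438
  (v18,v0,v22) [-++] → (-1.3047, 0, -1.96612)–(-1.3047, -0.241627, -1.9336)  len=0.2438
  (v18,v22,v19) [-+-] → (-1.3047, -0.241627, -1.9336)–(-1.3047, -0.751592, -1.64281)  len=0.5870
  (v19,v22,v23) [-+-] → (-1.3047, -0.751592, -1.64281)–(-1.3047, -1.3047, -1.32754)  len=0.6367
  (v21,v24,v25) [--+] → (-1.3047, -1.3047, 1.32754)–(-1.3047, -0.241627, 1.9336)  len=1.2237
  (v21,v25,v5) [-++] → (-1.3047, -0.241627, 1.9336)–(-1.3047, 0, 1.96612)  len=0.2438
  (v22,v26,v23) [++-] → (-1.3047, -1.56918, -0.963578)–(-1.3047, -1.3047, -1.32754)  len=0.4499
  (v23,v26,v27) [-++] → (-1.3047, -1.56918, -0.963578)–(-1.3047, -1.73263, -0.7386)  len=0.2781
  (v23,v27,v24) [-+-] → (-1.3047, -1.73263, -0.7386)–(-1.3047, -1.73263, 0.460493)  len=1.1991
  (v24,v27,v28) [-++] → (-1.3047, -1.73263, 0.460493)–(-1.3047, -1.73263, 0.7386)  len=0.2781
  (v24,v28,v25) [-++] → (-1.3047, -1.73263, 0.7386)–(-1.3047, -1.3047, 1.32754)  len=0.7280

Chained into 1 loop(s):
  loop 1: 20 segments, perimeter = 11.7364
Total perimeter = 11.736

loops=1 perimeter=11.736
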